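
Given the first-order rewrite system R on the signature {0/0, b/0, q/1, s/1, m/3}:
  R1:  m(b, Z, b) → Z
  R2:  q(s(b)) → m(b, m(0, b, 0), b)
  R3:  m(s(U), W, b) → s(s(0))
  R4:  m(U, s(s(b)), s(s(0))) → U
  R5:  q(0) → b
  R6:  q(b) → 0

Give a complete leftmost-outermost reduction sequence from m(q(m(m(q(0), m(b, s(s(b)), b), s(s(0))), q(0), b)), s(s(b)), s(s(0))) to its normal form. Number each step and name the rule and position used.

1. m(q(m(m(q(0), m(b, s(s(b)), b), s(s(0))), q(0), b)), s(s(b)), s(s(0)))  →  q(m(m(q(0), m(b, s(s(b)), b), s(s(0))), q(0), b))   [R4 at ε]
2. q(m(m(q(0), m(b, s(s(b)), b), s(s(0))), q(0), b))  →  q(m(m(b, m(b, s(s(b)), b), s(s(0))), q(0), b))   [R5 at 1.1.1]
3. q(m(m(b, m(b, s(s(b)), b), s(s(0))), q(0), b))  →  q(m(m(b, s(s(b)), s(s(0))), q(0), b))   [R1 at 1.1.2]
4. q(m(m(b, s(s(b)), s(s(0))), q(0), b))  →  q(m(b, q(0), b))   [R4 at 1.1]
5. q(m(b, q(0), b))  →  q(q(0))   [R1 at 1]
6. q(q(0))  →  q(b)   [R5 at 1]
7. q(b)  →  0   [R6 at ε]

0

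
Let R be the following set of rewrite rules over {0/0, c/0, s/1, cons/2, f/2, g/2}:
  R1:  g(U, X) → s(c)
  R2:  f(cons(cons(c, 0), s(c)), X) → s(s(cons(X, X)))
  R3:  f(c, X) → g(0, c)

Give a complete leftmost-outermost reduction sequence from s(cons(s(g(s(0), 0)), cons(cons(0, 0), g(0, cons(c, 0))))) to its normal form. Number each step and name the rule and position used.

1. s(cons(s(g(s(0), 0)), cons(cons(0, 0), g(0, cons(c, 0)))))  →  s(cons(s(s(c)), cons(cons(0, 0), g(0, cons(c, 0)))))   [R1 at 1.1.1]
2. s(cons(s(s(c)), cons(cons(0, 0), g(0, cons(c, 0)))))  →  s(cons(s(s(c)), cons(cons(0, 0), s(c))))   [R1 at 1.2.2]

s(cons(s(s(c)), cons(cons(0, 0), s(c))))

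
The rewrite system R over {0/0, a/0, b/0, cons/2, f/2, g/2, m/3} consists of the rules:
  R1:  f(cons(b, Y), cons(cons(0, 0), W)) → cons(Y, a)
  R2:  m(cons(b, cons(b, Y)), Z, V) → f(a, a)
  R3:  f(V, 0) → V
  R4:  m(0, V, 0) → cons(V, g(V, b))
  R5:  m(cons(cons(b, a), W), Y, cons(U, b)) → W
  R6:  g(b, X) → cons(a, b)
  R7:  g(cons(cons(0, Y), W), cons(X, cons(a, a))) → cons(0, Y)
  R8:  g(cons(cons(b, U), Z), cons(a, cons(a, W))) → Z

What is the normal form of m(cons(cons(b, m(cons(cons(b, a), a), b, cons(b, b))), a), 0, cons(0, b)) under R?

a

1. m(cons(cons(b, m(cons(cons(b, a), a), b, cons(b, b))), a), 0, cons(0, b))  →  m(cons(cons(b, a), a), 0, cons(0, b))   [R5 at 1.1.2]
2. m(cons(cons(b, a), a), 0, cons(0, b))  →  a   [R5 at ε]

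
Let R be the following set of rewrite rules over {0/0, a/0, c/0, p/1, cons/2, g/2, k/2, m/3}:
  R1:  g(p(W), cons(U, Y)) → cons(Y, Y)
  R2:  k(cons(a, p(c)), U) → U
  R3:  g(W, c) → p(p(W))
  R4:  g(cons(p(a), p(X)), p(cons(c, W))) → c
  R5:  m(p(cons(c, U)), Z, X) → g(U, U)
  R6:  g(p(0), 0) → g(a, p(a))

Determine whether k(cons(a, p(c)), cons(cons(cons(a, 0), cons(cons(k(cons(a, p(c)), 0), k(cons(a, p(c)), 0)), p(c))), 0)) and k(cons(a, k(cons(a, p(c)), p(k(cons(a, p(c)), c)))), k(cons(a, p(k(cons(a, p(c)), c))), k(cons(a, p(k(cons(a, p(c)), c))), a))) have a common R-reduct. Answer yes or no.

no — NF(t₁) = cons(cons(cons(a, 0), cons(cons(0, 0), p(c))), 0), NF(t₂) = a

Reduce t₁ = k(cons(a, p(c)), cons(cons(cons(a, 0), cons(cons(k(cons(a, p(c)), 0), k(cons(a, p(c)), 0)), p(c))), 0)):
1. k(cons(a, p(c)), cons(cons(cons(a, 0), cons(cons(k(cons(a, p(c)), 0), k(cons(a, p(c)), 0)), p(c))), 0))  →  cons(cons(cons(a, 0), cons(cons(k(cons(a, p(c)), 0), k(cons(a, p(c)), 0)), p(c))), 0)   [R2 at ε]
2. cons(cons(cons(a, 0), cons(cons(k(cons(a, p(c)), 0), k(cons(a, p(c)), 0)), p(c))), 0)  →  cons(cons(cons(a, 0), cons(cons(0, k(cons(a, p(c)), 0)), p(c))), 0)   [R2 at 1.2.1.1]
3. cons(cons(cons(a, 0), cons(cons(0, k(cons(a, p(c)), 0)), p(c))), 0)  →  cons(cons(cons(a, 0), cons(cons(0, 0), p(c))), 0)   [R2 at 1.2.1.2]

Reduce t₂ = k(cons(a, k(cons(a, p(c)), p(k(cons(a, p(c)), c)))), k(cons(a, p(k(cons(a, p(c)), c))), k(cons(a, p(k(cons(a, p(c)), c))), a))):
1. k(cons(a, k(cons(a, p(c)), p(k(cons(a, p(c)), c)))), k(cons(a, p(k(cons(a, p(c)), c))), k(cons(a, p(k(cons(a, p(c)), c))), a)))  →  k(cons(a, p(k(cons(a, p(c)), c))), k(cons(a, p(k(cons(a, p(c)), c))), k(cons(a, p(k(cons(a, p(c)), c))), a)))   [R2 at 1.2]
2. k(cons(a, p(k(cons(a, p(c)), c))), k(cons(a, p(k(cons(a, p(c)), c))), k(cons(a, p(k(cons(a, p(c)), c))), a)))  →  k(cons(a, p(c)), k(cons(a, p(k(cons(a, p(c)), c))), k(cons(a, p(k(cons(a, p(c)), c))), a)))   [R2 at 1.2.1]
3. k(cons(a, p(c)), k(cons(a, p(k(cons(a, p(c)), c))), k(cons(a, p(k(cons(a, p(c)), c))), a)))  →  k(cons(a, p(k(cons(a, p(c)), c))), k(cons(a, p(k(cons(a, p(c)), c))), a))   [R2 at ε]
4. k(cons(a, p(k(cons(a, p(c)), c))), k(cons(a, p(k(cons(a, p(c)), c))), a))  →  k(cons(a, p(c)), k(cons(a, p(k(cons(a, p(c)), c))), a))   [R2 at 1.2.1]
5. k(cons(a, p(c)), k(cons(a, p(k(cons(a, p(c)), c))), a))  →  k(cons(a, p(k(cons(a, p(c)), c))), a)   [R2 at ε]
6. k(cons(a, p(k(cons(a, p(c)), c))), a)  →  k(cons(a, p(c)), a)   [R2 at 1.2.1]
7. k(cons(a, p(c)), a)  →  a   [R2 at ε]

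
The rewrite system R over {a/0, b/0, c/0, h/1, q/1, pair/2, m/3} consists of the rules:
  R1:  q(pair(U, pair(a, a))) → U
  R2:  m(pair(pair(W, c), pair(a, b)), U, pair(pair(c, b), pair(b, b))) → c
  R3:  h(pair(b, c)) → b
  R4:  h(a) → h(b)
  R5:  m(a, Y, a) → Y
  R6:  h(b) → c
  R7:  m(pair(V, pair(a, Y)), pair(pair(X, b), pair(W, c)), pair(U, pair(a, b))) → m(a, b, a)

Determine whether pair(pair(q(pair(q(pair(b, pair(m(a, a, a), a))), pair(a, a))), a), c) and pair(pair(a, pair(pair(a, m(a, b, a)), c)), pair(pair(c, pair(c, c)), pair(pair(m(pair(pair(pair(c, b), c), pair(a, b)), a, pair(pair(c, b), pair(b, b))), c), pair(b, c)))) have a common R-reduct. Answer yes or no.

Reduce t₁ = pair(pair(q(pair(q(pair(b, pair(m(a, a, a), a))), pair(a, a))), a), c):
1. pair(pair(q(pair(q(pair(b, pair(m(a, a, a), a))), pair(a, a))), a), c)  →  pair(pair(q(pair(b, pair(m(a, a, a), a))), a), c)   [R1 at 1.1]
2. pair(pair(q(pair(b, pair(m(a, a, a), a))), a), c)  →  pair(pair(q(pair(b, pair(a, a))), a), c)   [R5 at 1.1.1.2.1]
3. pair(pair(q(pair(b, pair(a, a))), a), c)  →  pair(pair(b, a), c)   [R1 at 1.1]

Reduce t₂ = pair(pair(a, pair(pair(a, m(a, b, a)), c)), pair(pair(c, pair(c, c)), pair(pair(m(pair(pair(pair(c, b), c), pair(a, b)), a, pair(pair(c, b), pair(b, b))), c), pair(b, c)))):
1. pair(pair(a, pair(pair(a, m(a, b, a)), c)), pair(pair(c, pair(c, c)), pair(pair(m(pair(pair(pair(c, b), c), pair(a, b)), a, pair(pair(c, b), pair(b, b))), c), pair(b, c))))  →  pair(pair(a, pair(pair(a, b), c)), pair(pair(c, pair(c, c)), pair(pair(m(pair(pair(pair(c, b), c), pair(a, b)), a, pair(pair(c, b), pair(b, b))), c), pair(b, c))))   [R5 at 1.2.1.2]
2. pair(pair(a, pair(pair(a, b), c)), pair(pair(c, pair(c, c)), pair(pair(m(pair(pair(pair(c, b), c), pair(a, b)), a, pair(pair(c, b), pair(b, b))), c), pair(b, c))))  →  pair(pair(a, pair(pair(a, b), c)), pair(pair(c, pair(c, c)), pair(pair(c, c), pair(b, c))))   [R2 at 2.2.1.1]

no — NF(t₁) = pair(pair(b, a), c), NF(t₂) = pair(pair(a, pair(pair(a, b), c)), pair(pair(c, pair(c, c)), pair(pair(c, c), pair(b, c))))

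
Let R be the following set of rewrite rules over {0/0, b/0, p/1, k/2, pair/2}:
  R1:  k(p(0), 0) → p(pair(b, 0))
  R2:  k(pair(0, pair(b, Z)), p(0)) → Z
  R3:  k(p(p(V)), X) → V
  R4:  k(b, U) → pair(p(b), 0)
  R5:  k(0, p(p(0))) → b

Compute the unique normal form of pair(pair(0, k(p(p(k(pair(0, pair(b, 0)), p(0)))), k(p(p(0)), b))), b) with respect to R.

1. pair(pair(0, k(p(p(k(pair(0, pair(b, 0)), p(0)))), k(p(p(0)), b))), b)  →  pair(pair(0, k(pair(0, pair(b, 0)), p(0))), b)   [R3 at 1.2]
2. pair(pair(0, k(pair(0, pair(b, 0)), p(0))), b)  →  pair(pair(0, 0), b)   [R2 at 1.2]

pair(pair(0, 0), b)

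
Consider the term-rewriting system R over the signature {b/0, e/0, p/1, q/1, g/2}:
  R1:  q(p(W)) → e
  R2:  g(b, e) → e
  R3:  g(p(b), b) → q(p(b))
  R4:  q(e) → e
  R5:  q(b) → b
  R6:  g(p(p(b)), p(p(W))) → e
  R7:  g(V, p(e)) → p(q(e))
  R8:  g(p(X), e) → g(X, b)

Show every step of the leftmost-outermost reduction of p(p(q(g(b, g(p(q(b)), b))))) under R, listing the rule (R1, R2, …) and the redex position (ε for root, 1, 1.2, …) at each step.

1. p(p(q(g(b, g(p(q(b)), b)))))  →  p(p(q(g(b, g(p(b), b)))))   [R5 at 1.1.1.2.1.1]
2. p(p(q(g(b, g(p(b), b)))))  →  p(p(q(g(b, q(p(b))))))   [R3 at 1.1.1.2]
3. p(p(q(g(b, q(p(b))))))  →  p(p(q(g(b, e))))   [R1 at 1.1.1.2]
4. p(p(q(g(b, e))))  →  p(p(q(e)))   [R2 at 1.1.1]
5. p(p(q(e)))  →  p(p(e))   [R4 at 1.1]

p(p(e))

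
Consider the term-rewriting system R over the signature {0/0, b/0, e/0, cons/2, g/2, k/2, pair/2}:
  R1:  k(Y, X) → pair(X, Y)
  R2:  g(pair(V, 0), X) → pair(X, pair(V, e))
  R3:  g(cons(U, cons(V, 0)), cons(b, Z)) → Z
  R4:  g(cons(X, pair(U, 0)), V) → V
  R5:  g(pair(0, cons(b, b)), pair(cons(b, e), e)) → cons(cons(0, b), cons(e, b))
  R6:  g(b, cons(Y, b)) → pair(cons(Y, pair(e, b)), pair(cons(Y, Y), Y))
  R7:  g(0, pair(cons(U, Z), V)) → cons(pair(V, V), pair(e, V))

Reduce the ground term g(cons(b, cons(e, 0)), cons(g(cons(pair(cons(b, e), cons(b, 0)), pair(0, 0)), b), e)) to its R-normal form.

e

1. g(cons(b, cons(e, 0)), cons(g(cons(pair(cons(b, e), cons(b, 0)), pair(0, 0)), b), e))  →  g(cons(b, cons(e, 0)), cons(b, e))   [R4 at 2.1]
2. g(cons(b, cons(e, 0)), cons(b, e))  →  e   [R3 at ε]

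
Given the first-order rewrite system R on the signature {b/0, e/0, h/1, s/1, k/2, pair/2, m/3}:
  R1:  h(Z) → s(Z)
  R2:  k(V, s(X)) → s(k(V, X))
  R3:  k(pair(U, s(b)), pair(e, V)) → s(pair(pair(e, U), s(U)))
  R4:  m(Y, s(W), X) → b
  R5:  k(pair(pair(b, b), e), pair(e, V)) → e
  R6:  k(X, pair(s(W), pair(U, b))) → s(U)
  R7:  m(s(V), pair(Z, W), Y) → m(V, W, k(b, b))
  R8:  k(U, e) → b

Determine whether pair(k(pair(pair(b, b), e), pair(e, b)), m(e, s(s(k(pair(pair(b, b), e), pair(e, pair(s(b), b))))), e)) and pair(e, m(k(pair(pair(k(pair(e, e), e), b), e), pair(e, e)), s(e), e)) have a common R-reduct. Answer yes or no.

Reduce t₁ = pair(k(pair(pair(b, b), e), pair(e, b)), m(e, s(s(k(pair(pair(b, b), e), pair(e, pair(s(b), b))))), e)):
1. pair(k(pair(pair(b, b), e), pair(e, b)), m(e, s(s(k(pair(pair(b, b), e), pair(e, pair(s(b), b))))), e))  →  pair(e, m(e, s(s(k(pair(pair(b, b), e), pair(e, pair(s(b), b))))), e))   [R5 at 1]
2. pair(e, m(e, s(s(k(pair(pair(b, b), e), pair(e, pair(s(b), b))))), e))  →  pair(e, b)   [R4 at 2]

Reduce t₂ = pair(e, m(k(pair(pair(k(pair(e, e), e), b), e), pair(e, e)), s(e), e)):
1. pair(e, m(k(pair(pair(k(pair(e, e), e), b), e), pair(e, e)), s(e), e))  →  pair(e, b)   [R4 at 2]

yes — NF(t₁) = pair(e, b), NF(t₂) = pair(e, b)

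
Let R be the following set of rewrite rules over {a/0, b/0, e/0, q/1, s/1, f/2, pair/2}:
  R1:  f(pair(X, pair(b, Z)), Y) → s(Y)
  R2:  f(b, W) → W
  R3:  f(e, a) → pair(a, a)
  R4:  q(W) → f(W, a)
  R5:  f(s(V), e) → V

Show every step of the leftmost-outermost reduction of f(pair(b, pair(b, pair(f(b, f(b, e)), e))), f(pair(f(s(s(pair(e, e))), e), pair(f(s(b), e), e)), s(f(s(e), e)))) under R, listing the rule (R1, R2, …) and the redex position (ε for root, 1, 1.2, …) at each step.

s(s(s(e)))

1. f(pair(b, pair(b, pair(f(b, f(b, e)), e))), f(pair(f(s(s(pair(e, e))), e), pair(f(s(b), e), e)), s(f(s(e), e))))  →  s(f(pair(f(s(s(pair(e, e))), e), pair(f(s(b), e), e)), s(f(s(e), e))))   [R1 at ε]
2. s(f(pair(f(s(s(pair(e, e))), e), pair(f(s(b), e), e)), s(f(s(e), e))))  →  s(f(pair(s(pair(e, e)), pair(f(s(b), e), e)), s(f(s(e), e))))   [R5 at 1.1.1]
3. s(f(pair(s(pair(e, e)), pair(f(s(b), e), e)), s(f(s(e), e))))  →  s(f(pair(s(pair(e, e)), pair(b, e)), s(f(s(e), e))))   [R5 at 1.1.2.1]
4. s(f(pair(s(pair(e, e)), pair(b, e)), s(f(s(e), e))))  →  s(s(s(f(s(e), e))))   [R1 at 1]
5. s(s(s(f(s(e), e))))  →  s(s(s(e)))   [R5 at 1.1.1]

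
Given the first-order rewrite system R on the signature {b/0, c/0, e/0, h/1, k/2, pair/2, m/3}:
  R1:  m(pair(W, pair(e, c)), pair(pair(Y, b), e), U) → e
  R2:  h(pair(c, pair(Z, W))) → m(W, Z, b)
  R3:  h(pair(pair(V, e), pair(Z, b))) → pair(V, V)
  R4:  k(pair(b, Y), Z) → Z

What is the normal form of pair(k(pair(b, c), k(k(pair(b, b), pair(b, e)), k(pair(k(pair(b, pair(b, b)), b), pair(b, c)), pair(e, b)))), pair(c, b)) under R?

pair(pair(e, b), pair(c, b))

1. pair(k(pair(b, c), k(k(pair(b, b), pair(b, e)), k(pair(k(pair(b, pair(b, b)), b), pair(b, c)), pair(e, b)))), pair(c, b))  →  pair(k(k(pair(b, b), pair(b, e)), k(pair(k(pair(b, pair(b, b)), b), pair(b, c)), pair(e, b))), pair(c, b))   [R4 at 1]
2. pair(k(k(pair(b, b), pair(b, e)), k(pair(k(pair(b, pair(b, b)), b), pair(b, c)), pair(e, b))), pair(c, b))  →  pair(k(pair(b, e), k(pair(k(pair(b, pair(b, b)), b), pair(b, c)), pair(e, b))), pair(c, b))   [R4 at 1.1]
3. pair(k(pair(b, e), k(pair(k(pair(b, pair(b, b)), b), pair(b, c)), pair(e, b))), pair(c, b))  →  pair(k(pair(k(pair(b, pair(b, b)), b), pair(b, c)), pair(e, b)), pair(c, b))   [R4 at 1]
4. pair(k(pair(k(pair(b, pair(b, b)), b), pair(b, c)), pair(e, b)), pair(c, b))  →  pair(k(pair(b, pair(b, c)), pair(e, b)), pair(c, b))   [R4 at 1.1.1]
5. pair(k(pair(b, pair(b, c)), pair(e, b)), pair(c, b))  →  pair(pair(e, b), pair(c, b))   [R4 at 1]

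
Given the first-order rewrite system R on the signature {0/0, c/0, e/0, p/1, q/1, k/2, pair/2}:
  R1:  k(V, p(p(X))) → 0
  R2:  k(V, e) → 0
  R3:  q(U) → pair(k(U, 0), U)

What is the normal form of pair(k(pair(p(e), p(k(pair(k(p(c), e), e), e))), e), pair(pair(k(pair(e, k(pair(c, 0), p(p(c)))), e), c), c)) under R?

pair(0, pair(pair(0, c), c))

1. pair(k(pair(p(e), p(k(pair(k(p(c), e), e), e))), e), pair(pair(k(pair(e, k(pair(c, 0), p(p(c)))), e), c), c))  →  pair(0, pair(pair(k(pair(e, k(pair(c, 0), p(p(c)))), e), c), c))   [R2 at 1]
2. pair(0, pair(pair(k(pair(e, k(pair(c, 0), p(p(c)))), e), c), c))  →  pair(0, pair(pair(0, c), c))   [R2 at 2.1.1]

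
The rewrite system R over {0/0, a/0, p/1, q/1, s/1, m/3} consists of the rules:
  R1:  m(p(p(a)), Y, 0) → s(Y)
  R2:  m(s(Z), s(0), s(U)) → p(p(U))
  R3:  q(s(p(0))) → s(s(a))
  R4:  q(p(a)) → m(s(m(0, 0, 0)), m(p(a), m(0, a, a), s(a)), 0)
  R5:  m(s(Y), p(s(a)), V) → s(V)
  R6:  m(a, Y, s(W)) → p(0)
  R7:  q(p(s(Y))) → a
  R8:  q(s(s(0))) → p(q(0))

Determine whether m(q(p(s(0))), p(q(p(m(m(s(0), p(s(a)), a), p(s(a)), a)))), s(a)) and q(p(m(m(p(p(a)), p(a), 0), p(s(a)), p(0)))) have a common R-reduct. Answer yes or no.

no — NF(t₁) = p(0), NF(t₂) = a

Reduce t₁ = m(q(p(s(0))), p(q(p(m(m(s(0), p(s(a)), a), p(s(a)), a)))), s(a)):
1. m(q(p(s(0))), p(q(p(m(m(s(0), p(s(a)), a), p(s(a)), a)))), s(a))  →  m(a, p(q(p(m(m(s(0), p(s(a)), a), p(s(a)), a)))), s(a))   [R7 at 1]
2. m(a, p(q(p(m(m(s(0), p(s(a)), a), p(s(a)), a)))), s(a))  →  p(0)   [R6 at ε]

Reduce t₂ = q(p(m(m(p(p(a)), p(a), 0), p(s(a)), p(0)))):
1. q(p(m(m(p(p(a)), p(a), 0), p(s(a)), p(0))))  →  q(p(m(s(p(a)), p(s(a)), p(0))))   [R1 at 1.1.1]
2. q(p(m(s(p(a)), p(s(a)), p(0))))  →  q(p(s(p(0))))   [R5 at 1.1]
3. q(p(s(p(0))))  →  a   [R7 at ε]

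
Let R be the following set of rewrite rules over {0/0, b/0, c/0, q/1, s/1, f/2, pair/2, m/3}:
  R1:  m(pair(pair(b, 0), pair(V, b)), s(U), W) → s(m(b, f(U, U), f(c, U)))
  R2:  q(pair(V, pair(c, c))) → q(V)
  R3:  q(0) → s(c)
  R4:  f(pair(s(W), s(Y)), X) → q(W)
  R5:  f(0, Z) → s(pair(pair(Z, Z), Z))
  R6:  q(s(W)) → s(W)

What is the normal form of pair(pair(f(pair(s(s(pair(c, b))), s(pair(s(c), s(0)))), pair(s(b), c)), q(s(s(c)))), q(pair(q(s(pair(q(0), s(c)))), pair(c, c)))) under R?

1. pair(pair(f(pair(s(s(pair(c, b))), s(pair(s(c), s(0)))), pair(s(b), c)), q(s(s(c)))), q(pair(q(s(pair(q(0), s(c)))), pair(c, c))))  →  pair(pair(q(s(pair(c, b))), q(s(s(c)))), q(pair(q(s(pair(q(0), s(c)))), pair(c, c))))   [R4 at 1.1]
2. pair(pair(q(s(pair(c, b))), q(s(s(c)))), q(pair(q(s(pair(q(0), s(c)))), pair(c, c))))  →  pair(pair(s(pair(c, b)), q(s(s(c)))), q(pair(q(s(pair(q(0), s(c)))), pair(c, c))))   [R6 at 1.1]
3. pair(pair(s(pair(c, b)), q(s(s(c)))), q(pair(q(s(pair(q(0), s(c)))), pair(c, c))))  →  pair(pair(s(pair(c, b)), s(s(c))), q(pair(q(s(pair(q(0), s(c)))), pair(c, c))))   [R6 at 1.2]
4. pair(pair(s(pair(c, b)), s(s(c))), q(pair(q(s(pair(q(0), s(c)))), pair(c, c))))  →  pair(pair(s(pair(c, b)), s(s(c))), q(q(s(pair(q(0), s(c))))))   [R2 at 2]
5. pair(pair(s(pair(c, b)), s(s(c))), q(q(s(pair(q(0), s(c))))))  →  pair(pair(s(pair(c, b)), s(s(c))), q(s(pair(q(0), s(c)))))   [R6 at 2.1]
6. pair(pair(s(pair(c, b)), s(s(c))), q(s(pair(q(0), s(c)))))  →  pair(pair(s(pair(c, b)), s(s(c))), s(pair(q(0), s(c))))   [R6 at 2]
7. pair(pair(s(pair(c, b)), s(s(c))), s(pair(q(0), s(c))))  →  pair(pair(s(pair(c, b)), s(s(c))), s(pair(s(c), s(c))))   [R3 at 2.1.1]

pair(pair(s(pair(c, b)), s(s(c))), s(pair(s(c), s(c))))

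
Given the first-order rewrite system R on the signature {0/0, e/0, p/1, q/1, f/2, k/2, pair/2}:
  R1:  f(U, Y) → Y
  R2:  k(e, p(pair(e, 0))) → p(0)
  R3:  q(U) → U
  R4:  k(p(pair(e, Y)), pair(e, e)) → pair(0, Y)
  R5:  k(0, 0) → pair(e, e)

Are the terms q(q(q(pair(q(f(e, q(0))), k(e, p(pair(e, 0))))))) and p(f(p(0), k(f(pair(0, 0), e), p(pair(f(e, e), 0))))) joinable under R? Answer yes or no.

no — NF(t₁) = pair(0, p(0)), NF(t₂) = p(p(0))

Reduce t₁ = q(q(q(pair(q(f(e, q(0))), k(e, p(pair(e, 0))))))):
1. q(q(q(pair(q(f(e, q(0))), k(e, p(pair(e, 0)))))))  →  q(q(pair(q(f(e, q(0))), k(e, p(pair(e, 0))))))   [R3 at ε]
2. q(q(pair(q(f(e, q(0))), k(e, p(pair(e, 0))))))  →  q(pair(q(f(e, q(0))), k(e, p(pair(e, 0)))))   [R3 at ε]
3. q(pair(q(f(e, q(0))), k(e, p(pair(e, 0)))))  →  pair(q(f(e, q(0))), k(e, p(pair(e, 0))))   [R3 at ε]
4. pair(q(f(e, q(0))), k(e, p(pair(e, 0))))  →  pair(f(e, q(0)), k(e, p(pair(e, 0))))   [R3 at 1]
5. pair(f(e, q(0)), k(e, p(pair(e, 0))))  →  pair(q(0), k(e, p(pair(e, 0))))   [R1 at 1]
6. pair(q(0), k(e, p(pair(e, 0))))  →  pair(0, k(e, p(pair(e, 0))))   [R3 at 1]
7. pair(0, k(e, p(pair(e, 0))))  →  pair(0, p(0))   [R2 at 2]

Reduce t₂ = p(f(p(0), k(f(pair(0, 0), e), p(pair(f(e, e), 0))))):
1. p(f(p(0), k(f(pair(0, 0), e), p(pair(f(e, e), 0)))))  →  p(k(f(pair(0, 0), e), p(pair(f(e, e), 0))))   [R1 at 1]
2. p(k(f(pair(0, 0), e), p(pair(f(e, e), 0))))  →  p(k(e, p(pair(f(e, e), 0))))   [R1 at 1.1]
3. p(k(e, p(pair(f(e, e), 0))))  →  p(k(e, p(pair(e, 0))))   [R1 at 1.2.1.1]
4. p(k(e, p(pair(e, 0))))  →  p(p(0))   [R2 at 1]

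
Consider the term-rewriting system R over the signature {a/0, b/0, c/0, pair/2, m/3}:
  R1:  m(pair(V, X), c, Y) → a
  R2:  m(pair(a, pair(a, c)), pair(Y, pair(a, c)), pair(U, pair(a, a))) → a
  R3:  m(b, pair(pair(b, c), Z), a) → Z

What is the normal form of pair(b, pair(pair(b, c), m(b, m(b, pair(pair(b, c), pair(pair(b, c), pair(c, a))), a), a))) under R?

1. pair(b, pair(pair(b, c), m(b, m(b, pair(pair(b, c), pair(pair(b, c), pair(c, a))), a), a)))  →  pair(b, pair(pair(b, c), m(b, pair(pair(b, c), pair(c, a)), a)))   [R3 at 2.2.2]
2. pair(b, pair(pair(b, c), m(b, pair(pair(b, c), pair(c, a)), a)))  →  pair(b, pair(pair(b, c), pair(c, a)))   [R3 at 2.2]

pair(b, pair(pair(b, c), pair(c, a)))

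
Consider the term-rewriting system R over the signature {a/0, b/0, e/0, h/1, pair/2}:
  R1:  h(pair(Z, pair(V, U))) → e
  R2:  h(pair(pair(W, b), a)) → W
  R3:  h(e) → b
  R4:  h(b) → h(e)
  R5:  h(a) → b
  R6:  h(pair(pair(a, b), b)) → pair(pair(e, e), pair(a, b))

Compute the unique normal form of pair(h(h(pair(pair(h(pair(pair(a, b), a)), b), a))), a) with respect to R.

pair(b, a)

1. pair(h(h(pair(pair(h(pair(pair(a, b), a)), b), a))), a)  →  pair(h(h(pair(pair(a, b), a))), a)   [R2 at 1.1]
2. pair(h(h(pair(pair(a, b), a))), a)  →  pair(h(a), a)   [R2 at 1.1]
3. pair(h(a), a)  →  pair(b, a)   [R5 at 1]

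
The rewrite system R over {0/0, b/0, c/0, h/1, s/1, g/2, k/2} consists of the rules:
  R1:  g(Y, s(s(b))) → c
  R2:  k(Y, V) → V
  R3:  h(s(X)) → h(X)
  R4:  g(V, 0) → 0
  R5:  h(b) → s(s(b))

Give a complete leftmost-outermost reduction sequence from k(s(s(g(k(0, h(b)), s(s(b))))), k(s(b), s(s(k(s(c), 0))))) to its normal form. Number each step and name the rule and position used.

1. k(s(s(g(k(0, h(b)), s(s(b))))), k(s(b), s(s(k(s(c), 0)))))  →  k(s(b), s(s(k(s(c), 0))))   [R2 at ε]
2. k(s(b), s(s(k(s(c), 0))))  →  s(s(k(s(c), 0)))   [R2 at ε]
3. s(s(k(s(c), 0)))  →  s(s(0))   [R2 at 1.1]

s(s(0))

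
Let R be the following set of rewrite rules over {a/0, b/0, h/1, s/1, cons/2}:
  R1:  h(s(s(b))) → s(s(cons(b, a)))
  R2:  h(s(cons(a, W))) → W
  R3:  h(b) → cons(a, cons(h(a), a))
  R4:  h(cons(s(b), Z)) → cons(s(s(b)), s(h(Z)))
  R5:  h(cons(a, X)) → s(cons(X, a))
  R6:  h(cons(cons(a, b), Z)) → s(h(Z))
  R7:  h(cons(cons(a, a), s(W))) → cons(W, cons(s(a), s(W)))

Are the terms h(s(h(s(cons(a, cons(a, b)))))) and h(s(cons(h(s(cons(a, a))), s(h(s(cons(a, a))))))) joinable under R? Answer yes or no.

no — NF(t₁) = b, NF(t₂) = s(a)

Reduce t₁ = h(s(h(s(cons(a, cons(a, b)))))):
1. h(s(h(s(cons(a, cons(a, b))))))  →  h(s(cons(a, b)))   [R2 at 1.1]
2. h(s(cons(a, b)))  →  b   [R2 at ε]

Reduce t₂ = h(s(cons(h(s(cons(a, a))), s(h(s(cons(a, a))))))):
1. h(s(cons(h(s(cons(a, a))), s(h(s(cons(a, a)))))))  →  h(s(cons(a, s(h(s(cons(a, a)))))))   [R2 at 1.1.1]
2. h(s(cons(a, s(h(s(cons(a, a)))))))  →  s(h(s(cons(a, a))))   [R2 at ε]
3. s(h(s(cons(a, a))))  →  s(a)   [R2 at 1]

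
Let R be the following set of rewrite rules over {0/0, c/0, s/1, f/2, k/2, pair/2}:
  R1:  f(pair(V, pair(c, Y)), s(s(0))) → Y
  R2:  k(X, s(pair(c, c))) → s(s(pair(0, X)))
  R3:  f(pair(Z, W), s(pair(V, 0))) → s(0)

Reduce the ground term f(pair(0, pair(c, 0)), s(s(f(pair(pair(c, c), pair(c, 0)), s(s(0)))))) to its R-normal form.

1. f(pair(0, pair(c, 0)), s(s(f(pair(pair(c, c), pair(c, 0)), s(s(0))))))  →  f(pair(0, pair(c, 0)), s(s(0)))   [R1 at 2.1.1]
2. f(pair(0, pair(c, 0)), s(s(0)))  →  0   [R1 at ε]

0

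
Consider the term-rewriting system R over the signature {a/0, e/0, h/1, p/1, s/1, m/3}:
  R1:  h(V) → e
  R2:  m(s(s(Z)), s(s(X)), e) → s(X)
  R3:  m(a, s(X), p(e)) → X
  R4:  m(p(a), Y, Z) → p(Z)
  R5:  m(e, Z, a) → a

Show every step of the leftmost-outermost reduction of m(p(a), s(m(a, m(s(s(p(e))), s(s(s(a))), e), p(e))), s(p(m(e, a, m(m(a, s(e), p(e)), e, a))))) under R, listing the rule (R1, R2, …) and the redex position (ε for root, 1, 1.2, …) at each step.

p(s(p(a)))

1. m(p(a), s(m(a, m(s(s(p(e))), s(s(s(a))), e), p(e))), s(p(m(e, a, m(m(a, s(e), p(e)), e, a)))))  →  p(s(p(m(e, a, m(m(a, s(e), p(e)), e, a)))))   [R4 at ε]
2. p(s(p(m(e, a, m(m(a, s(e), p(e)), e, a)))))  →  p(s(p(m(e, a, m(e, e, a)))))   [R3 at 1.1.1.3.1]
3. p(s(p(m(e, a, m(e, e, a)))))  →  p(s(p(m(e, a, a))))   [R5 at 1.1.1.3]
4. p(s(p(m(e, a, a))))  →  p(s(p(a)))   [R5 at 1.1.1]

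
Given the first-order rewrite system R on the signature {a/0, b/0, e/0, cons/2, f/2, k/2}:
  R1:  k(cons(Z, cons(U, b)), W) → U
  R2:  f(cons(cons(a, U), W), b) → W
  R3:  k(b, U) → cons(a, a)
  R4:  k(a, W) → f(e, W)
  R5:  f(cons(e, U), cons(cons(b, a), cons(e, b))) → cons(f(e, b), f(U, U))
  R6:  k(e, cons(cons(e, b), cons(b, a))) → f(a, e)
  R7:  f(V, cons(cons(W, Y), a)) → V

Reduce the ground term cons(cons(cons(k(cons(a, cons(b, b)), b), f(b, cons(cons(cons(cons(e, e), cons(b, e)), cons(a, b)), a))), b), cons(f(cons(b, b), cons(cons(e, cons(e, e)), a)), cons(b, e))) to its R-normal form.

1. cons(cons(cons(k(cons(a, cons(b, b)), b), f(b, cons(cons(cons(cons(e, e), cons(b, e)), cons(a, b)), a))), b), cons(f(cons(b, b), cons(cons(e, cons(e, e)), a)), cons(b, e)))  →  cons(cons(cons(b, f(b, cons(cons(cons(cons(e, e), cons(b, e)), cons(a, b)), a))), b), cons(f(cons(b, b), cons(cons(e, cons(e, e)), a)), cons(b, e)))   [R1 at 1.1.1]
2. cons(cons(cons(b, f(b, cons(cons(cons(cons(e, e), cons(b, e)), cons(a, b)), a))), b), cons(f(cons(b, b), cons(cons(e, cons(e, e)), a)), cons(b, e)))  →  cons(cons(cons(b, b), b), cons(f(cons(b, b), cons(cons(e, cons(e, e)), a)), cons(b, e)))   [R7 at 1.1.2]
3. cons(cons(cons(b, b), b), cons(f(cons(b, b), cons(cons(e, cons(e, e)), a)), cons(b, e)))  →  cons(cons(cons(b, b), b), cons(cons(b, b), cons(b, e)))   [R7 at 2.1]

cons(cons(cons(b, b), b), cons(cons(b, b), cons(b, e)))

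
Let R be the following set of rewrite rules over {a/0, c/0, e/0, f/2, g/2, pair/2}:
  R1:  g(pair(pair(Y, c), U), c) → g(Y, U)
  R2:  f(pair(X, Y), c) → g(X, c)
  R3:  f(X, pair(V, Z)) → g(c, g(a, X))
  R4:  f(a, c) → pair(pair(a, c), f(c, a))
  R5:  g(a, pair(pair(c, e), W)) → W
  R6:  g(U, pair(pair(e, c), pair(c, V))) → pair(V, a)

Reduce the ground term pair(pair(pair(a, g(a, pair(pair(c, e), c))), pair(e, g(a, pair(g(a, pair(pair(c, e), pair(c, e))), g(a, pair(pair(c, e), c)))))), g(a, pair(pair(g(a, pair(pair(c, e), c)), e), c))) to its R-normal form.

1. pair(pair(pair(a, g(a, pair(pair(c, e), c))), pair(e, g(a, pair(g(a, pair(pair(c, e), pair(c, e))), g(a, pair(pair(c, e), c)))))), g(a, pair(pair(g(a, pair(pair(c, e), c)), e), c)))  →  pair(pair(pair(a, c), pair(e, g(a, pair(g(a, pair(pair(c, e), pair(c, e))), g(a, pair(pair(c, e), c)))))), g(a, pair(pair(g(a, pair(pair(c, e), c)), e), c)))   [R5 at 1.1.2]
2. pair(pair(pair(a, c), pair(e, g(a, pair(g(a, pair(pair(c, e), pair(c, e))), g(a, pair(pair(c, e), c)))))), g(a, pair(pair(g(a, pair(pair(c, e), c)), e), c)))  →  pair(pair(pair(a, c), pair(e, g(a, pair(pair(c, e), g(a, pair(pair(c, e), c)))))), g(a, pair(pair(g(a, pair(pair(c, e), c)), e), c)))   [R5 at 1.2.2.2.1]
3. pair(pair(pair(a, c), pair(e, g(a, pair(pair(c, e), g(a, pair(pair(c, e), c)))))), g(a, pair(pair(g(a, pair(pair(c, e), c)), e), c)))  →  pair(pair(pair(a, c), pair(e, g(a, pair(pair(c, e), c)))), g(a, pair(pair(g(a, pair(pair(c, e), c)), e), c)))   [R5 at 1.2.2]
4. pair(pair(pair(a, c), pair(e, g(a, pair(pair(c, e), c)))), g(a, pair(pair(g(a, pair(pair(c, e), c)), e), c)))  →  pair(pair(pair(a, c), pair(e, c)), g(a, pair(pair(g(a, pair(pair(c, e), c)), e), c)))   [R5 at 1.2.2]
5. pair(pair(pair(a, c), pair(e, c)), g(a, pair(pair(g(a, pair(pair(c, e), c)), e), c)))  →  pair(pair(pair(a, c), pair(e, c)), g(a, pair(pair(c, e), c)))   [R5 at 2.2.1.1]
6. pair(pair(pair(a, c), pair(e, c)), g(a, pair(pair(c, e), c)))  →  pair(pair(pair(a, c), pair(e, c)), c)   [R5 at 2]

pair(pair(pair(a, c), pair(e, c)), c)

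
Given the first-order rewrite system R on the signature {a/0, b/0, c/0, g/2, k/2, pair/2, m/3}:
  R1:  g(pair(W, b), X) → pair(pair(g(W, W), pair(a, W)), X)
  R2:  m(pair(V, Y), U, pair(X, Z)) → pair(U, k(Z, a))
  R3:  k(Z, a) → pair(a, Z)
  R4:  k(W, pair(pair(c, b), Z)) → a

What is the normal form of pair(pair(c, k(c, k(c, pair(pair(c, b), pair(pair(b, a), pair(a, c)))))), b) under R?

pair(pair(c, pair(a, c)), b)

1. pair(pair(c, k(c, k(c, pair(pair(c, b), pair(pair(b, a), pair(a, c)))))), b)  →  pair(pair(c, k(c, a)), b)   [R4 at 1.2.2]
2. pair(pair(c, k(c, a)), b)  →  pair(pair(c, pair(a, c)), b)   [R3 at 1.2]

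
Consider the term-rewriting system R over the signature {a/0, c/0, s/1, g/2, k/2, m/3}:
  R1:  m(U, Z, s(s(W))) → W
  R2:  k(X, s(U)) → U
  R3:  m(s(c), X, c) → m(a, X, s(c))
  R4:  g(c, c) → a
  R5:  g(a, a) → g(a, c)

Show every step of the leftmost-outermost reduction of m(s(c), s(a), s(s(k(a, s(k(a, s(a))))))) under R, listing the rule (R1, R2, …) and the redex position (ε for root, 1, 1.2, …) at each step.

a

1. m(s(c), s(a), s(s(k(a, s(k(a, s(a)))))))  →  k(a, s(k(a, s(a))))   [R1 at ε]
2. k(a, s(k(a, s(a))))  →  k(a, s(a))   [R2 at ε]
3. k(a, s(a))  →  a   [R2 at ε]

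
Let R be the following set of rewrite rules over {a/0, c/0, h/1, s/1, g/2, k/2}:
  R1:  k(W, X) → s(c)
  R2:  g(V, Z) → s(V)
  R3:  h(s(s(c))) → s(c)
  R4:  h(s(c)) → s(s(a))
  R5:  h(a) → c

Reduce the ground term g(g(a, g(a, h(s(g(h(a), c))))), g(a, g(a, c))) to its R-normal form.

s(s(a))

1. g(g(a, g(a, h(s(g(h(a), c))))), g(a, g(a, c)))  →  s(g(a, g(a, h(s(g(h(a), c))))))   [R2 at ε]
2. s(g(a, g(a, h(s(g(h(a), c))))))  →  s(s(a))   [R2 at 1]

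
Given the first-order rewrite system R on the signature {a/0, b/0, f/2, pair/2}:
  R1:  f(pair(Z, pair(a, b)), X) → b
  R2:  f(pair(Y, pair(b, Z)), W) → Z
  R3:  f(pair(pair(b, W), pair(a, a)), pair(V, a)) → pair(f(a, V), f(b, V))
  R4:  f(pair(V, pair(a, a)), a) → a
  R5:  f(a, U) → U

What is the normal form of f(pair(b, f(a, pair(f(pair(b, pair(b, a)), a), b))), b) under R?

b

1. f(pair(b, f(a, pair(f(pair(b, pair(b, a)), a), b))), b)  →  f(pair(b, pair(f(pair(b, pair(b, a)), a), b)), b)   [R5 at 1.2]
2. f(pair(b, pair(f(pair(b, pair(b, a)), a), b)), b)  →  f(pair(b, pair(a, b)), b)   [R2 at 1.2.1]
3. f(pair(b, pair(a, b)), b)  →  b   [R1 at ε]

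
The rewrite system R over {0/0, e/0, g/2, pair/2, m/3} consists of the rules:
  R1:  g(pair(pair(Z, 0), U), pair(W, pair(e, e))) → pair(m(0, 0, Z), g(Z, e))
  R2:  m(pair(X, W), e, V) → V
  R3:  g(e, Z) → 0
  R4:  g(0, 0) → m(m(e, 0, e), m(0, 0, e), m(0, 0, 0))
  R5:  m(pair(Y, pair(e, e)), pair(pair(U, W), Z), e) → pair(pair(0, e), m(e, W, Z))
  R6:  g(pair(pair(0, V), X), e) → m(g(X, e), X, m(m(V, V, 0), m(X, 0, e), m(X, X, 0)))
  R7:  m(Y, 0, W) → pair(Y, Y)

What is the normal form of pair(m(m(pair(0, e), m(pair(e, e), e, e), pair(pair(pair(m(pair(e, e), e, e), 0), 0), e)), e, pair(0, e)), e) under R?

1. pair(m(m(pair(0, e), m(pair(e, e), e, e), pair(pair(pair(m(pair(e, e), e, e), 0), 0), e)), e, pair(0, e)), e)  →  pair(m(m(pair(0, e), e, pair(pair(pair(m(pair(e, e), e, e), 0), 0), e)), e, pair(0, e)), e)   [R2 at 1.1.2]
2. pair(m(m(pair(0, e), e, pair(pair(pair(m(pair(e, e), e, e), 0), 0), e)), e, pair(0, e)), e)  →  pair(m(pair(pair(pair(m(pair(e, e), e, e), 0), 0), e), e, pair(0, e)), e)   [R2 at 1.1]
3. pair(m(pair(pair(pair(m(pair(e, e), e, e), 0), 0), e), e, pair(0, e)), e)  →  pair(pair(0, e), e)   [R2 at 1]

pair(pair(0, e), e)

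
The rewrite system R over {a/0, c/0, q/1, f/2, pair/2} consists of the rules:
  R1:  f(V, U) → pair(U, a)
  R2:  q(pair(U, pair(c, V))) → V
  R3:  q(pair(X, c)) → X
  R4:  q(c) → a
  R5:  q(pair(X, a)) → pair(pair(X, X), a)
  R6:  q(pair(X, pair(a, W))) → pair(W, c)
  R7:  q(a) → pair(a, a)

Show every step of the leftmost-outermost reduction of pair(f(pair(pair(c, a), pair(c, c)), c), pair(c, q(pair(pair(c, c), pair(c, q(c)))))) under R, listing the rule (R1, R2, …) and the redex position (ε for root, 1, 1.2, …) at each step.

1. pair(f(pair(pair(c, a), pair(c, c)), c), pair(c, q(pair(pair(c, c), pair(c, q(c))))))  →  pair(pair(c, a), pair(c, q(pair(pair(c, c), pair(c, q(c))))))   [R1 at 1]
2. pair(pair(c, a), pair(c, q(pair(pair(c, c), pair(c, q(c))))))  →  pair(pair(c, a), pair(c, q(c)))   [R2 at 2.2]
3. pair(pair(c, a), pair(c, q(c)))  →  pair(pair(c, a), pair(c, a))   [R4 at 2.2]

pair(pair(c, a), pair(c, a))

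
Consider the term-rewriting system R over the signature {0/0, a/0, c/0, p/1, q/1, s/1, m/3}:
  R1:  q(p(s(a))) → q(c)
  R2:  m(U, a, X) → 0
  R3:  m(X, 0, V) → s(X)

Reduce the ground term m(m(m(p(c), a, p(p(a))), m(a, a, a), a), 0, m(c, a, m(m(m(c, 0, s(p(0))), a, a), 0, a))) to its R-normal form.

1. m(m(m(p(c), a, p(p(a))), m(a, a, a), a), 0, m(c, a, m(m(m(c, 0, s(p(0))), a, a), 0, a)))  →  s(m(m(p(c), a, p(p(a))), m(a, a, a), a))   [R3 at ε]
2. s(m(m(p(c), a, p(p(a))), m(a, a, a), a))  →  s(m(0, m(a, a, a), a))   [R2 at 1.1]
3. s(m(0, m(a, a, a), a))  →  s(m(0, 0, a))   [R2 at 1.2]
4. s(m(0, 0, a))  →  s(s(0))   [R3 at 1]

s(s(0))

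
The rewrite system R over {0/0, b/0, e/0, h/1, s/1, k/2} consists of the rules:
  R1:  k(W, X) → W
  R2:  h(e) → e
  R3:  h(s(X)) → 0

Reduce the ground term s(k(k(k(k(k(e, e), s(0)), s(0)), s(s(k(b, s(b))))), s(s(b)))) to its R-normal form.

1. s(k(k(k(k(k(e, e), s(0)), s(0)), s(s(k(b, s(b))))), s(s(b))))  →  s(k(k(k(k(e, e), s(0)), s(0)), s(s(k(b, s(b))))))   [R1 at 1]
2. s(k(k(k(k(e, e), s(0)), s(0)), s(s(k(b, s(b))))))  →  s(k(k(k(e, e), s(0)), s(0)))   [R1 at 1]
3. s(k(k(k(e, e), s(0)), s(0)))  →  s(k(k(e, e), s(0)))   [R1 at 1]
4. s(k(k(e, e), s(0)))  →  s(k(e, e))   [R1 at 1]
5. s(k(e, e))  →  s(e)   [R1 at 1]

s(e)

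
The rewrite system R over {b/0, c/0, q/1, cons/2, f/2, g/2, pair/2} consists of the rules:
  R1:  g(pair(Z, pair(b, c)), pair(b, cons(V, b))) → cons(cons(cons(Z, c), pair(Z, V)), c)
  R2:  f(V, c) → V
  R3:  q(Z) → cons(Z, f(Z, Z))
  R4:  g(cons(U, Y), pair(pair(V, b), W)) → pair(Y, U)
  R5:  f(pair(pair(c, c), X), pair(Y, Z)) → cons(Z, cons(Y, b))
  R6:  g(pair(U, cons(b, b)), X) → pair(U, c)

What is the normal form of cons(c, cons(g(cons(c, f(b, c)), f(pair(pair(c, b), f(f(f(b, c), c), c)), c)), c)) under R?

1. cons(c, cons(g(cons(c, f(b, c)), f(pair(pair(c, b), f(f(f(b, c), c), c)), c)), c))  →  cons(c, cons(g(cons(c, b), f(pair(pair(c, b), f(f(f(b, c), c), c)), c)), c))   [R2 at 2.1.1.2]
2. cons(c, cons(g(cons(c, b), f(pair(pair(c, b), f(f(f(b, c), c), c)), c)), c))  →  cons(c, cons(g(cons(c, b), pair(pair(c, b), f(f(f(b, c), c), c))), c))   [R2 at 2.1.2]
3. cons(c, cons(g(cons(c, b), pair(pair(c, b), f(f(f(b, c), c), c))), c))  →  cons(c, cons(pair(b, c), c))   [R4 at 2.1]

cons(c, cons(pair(b, c), c))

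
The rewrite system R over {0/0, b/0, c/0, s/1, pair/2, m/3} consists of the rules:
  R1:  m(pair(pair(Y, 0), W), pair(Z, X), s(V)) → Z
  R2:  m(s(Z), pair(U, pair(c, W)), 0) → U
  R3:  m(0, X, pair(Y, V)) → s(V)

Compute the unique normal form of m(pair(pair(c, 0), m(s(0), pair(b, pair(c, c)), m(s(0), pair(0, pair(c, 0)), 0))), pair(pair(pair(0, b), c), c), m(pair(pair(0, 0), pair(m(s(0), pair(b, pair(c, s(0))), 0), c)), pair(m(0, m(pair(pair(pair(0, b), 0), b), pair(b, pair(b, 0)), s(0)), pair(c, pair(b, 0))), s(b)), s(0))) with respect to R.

pair(pair(0, b), c)

1. m(pair(pair(c, 0), m(s(0), pair(b, pair(c, c)), m(s(0), pair(0, pair(c, 0)), 0))), pair(pair(pair(0, b), c), c), m(pair(pair(0, 0), pair(m(s(0), pair(b, pair(c, s(0))), 0), c)), pair(m(0, m(pair(pair(pair(0, b), 0), b), pair(b, pair(b, 0)), s(0)), pair(c, pair(b, 0))), s(b)), s(0)))  →  m(pair(pair(c, 0), m(s(0), pair(b, pair(c, c)), 0)), pair(pair(pair(0, b), c), c), m(pair(pair(0, 0), pair(m(s(0), pair(b, pair(c, s(0))), 0), c)), pair(m(0, m(pair(pair(pair(0, b), 0), b), pair(b, pair(b, 0)), s(0)), pair(c, pair(b, 0))), s(b)), s(0)))   [R2 at 1.2.3]
2. m(pair(pair(c, 0), m(s(0), pair(b, pair(c, c)), 0)), pair(pair(pair(0, b), c), c), m(pair(pair(0, 0), pair(m(s(0), pair(b, pair(c, s(0))), 0), c)), pair(m(0, m(pair(pair(pair(0, b), 0), b), pair(b, pair(b, 0)), s(0)), pair(c, pair(b, 0))), s(b)), s(0)))  →  m(pair(pair(c, 0), b), pair(pair(pair(0, b), c), c), m(pair(pair(0, 0), pair(m(s(0), pair(b, pair(c, s(0))), 0), c)), pair(m(0, m(pair(pair(pair(0, b), 0), b), pair(b, pair(b, 0)), s(0)), pair(c, pair(b, 0))), s(b)), s(0)))   [R2 at 1.2]
3. m(pair(pair(c, 0), b), pair(pair(pair(0, b), c), c), m(pair(pair(0, 0), pair(m(s(0), pair(b, pair(c, s(0))), 0), c)), pair(m(0, m(pair(pair(pair(0, b), 0), b), pair(b, pair(b, 0)), s(0)), pair(c, pair(b, 0))), s(b)), s(0)))  →  m(pair(pair(c, 0), b), pair(pair(pair(0, b), c), c), m(0, m(pair(pair(pair(0, b), 0), b), pair(b, pair(b, 0)), s(0)), pair(c, pair(b, 0))))   [R1 at 3]
4. m(pair(pair(c, 0), b), pair(pair(pair(0, b), c), c), m(0, m(pair(pair(pair(0, b), 0), b), pair(b, pair(b, 0)), s(0)), pair(c, pair(b, 0))))  →  m(pair(pair(c, 0), b), pair(pair(pair(0, b), c), c), s(pair(b, 0)))   [R3 at 3]
5. m(pair(pair(c, 0), b), pair(pair(pair(0, b), c), c), s(pair(b, 0)))  →  pair(pair(0, b), c)   [R1 at ε]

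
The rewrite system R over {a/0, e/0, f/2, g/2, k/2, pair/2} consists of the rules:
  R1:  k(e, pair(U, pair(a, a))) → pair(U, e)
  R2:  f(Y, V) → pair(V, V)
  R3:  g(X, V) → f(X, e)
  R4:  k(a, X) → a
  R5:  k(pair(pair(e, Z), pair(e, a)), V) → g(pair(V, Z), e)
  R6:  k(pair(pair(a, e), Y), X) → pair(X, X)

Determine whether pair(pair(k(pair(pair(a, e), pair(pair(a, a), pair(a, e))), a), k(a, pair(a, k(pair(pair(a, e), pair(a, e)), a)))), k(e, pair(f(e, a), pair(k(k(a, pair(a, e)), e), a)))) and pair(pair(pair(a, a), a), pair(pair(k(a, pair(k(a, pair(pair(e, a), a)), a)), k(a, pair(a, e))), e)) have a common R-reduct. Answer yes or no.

Reduce t₁ = pair(pair(k(pair(pair(a, e), pair(pair(a, a), pair(a, e))), a), k(a, pair(a, k(pair(pair(a, e), pair(a, e)), a)))), k(e, pair(f(e, a), pair(k(k(a, pair(a, e)), e), a)))):
1. pair(pair(k(pair(pair(a, e), pair(pair(a, a), pair(a, e))), a), k(a, pair(a, k(pair(pair(a, e), pair(a, e)), a)))), k(e, pair(f(e, a), pair(k(k(a, pair(a, e)), e), a))))  →  pair(pair(pair(a, a), k(a, pair(a, k(pair(pair(a, e), pair(a, e)), a)))), k(e, pair(f(e, a), pair(k(k(a, pair(a, e)), e), a))))   [R6 at 1.1]
2. pair(pair(pair(a, a), k(a, pair(a, k(pair(pair(a, e), pair(a, e)), a)))), k(e, pair(f(e, a), pair(k(k(a, pair(a, e)), e), a))))  →  pair(pair(pair(a, a), a), k(e, pair(f(e, a), pair(k(k(a, pair(a, e)), e), a))))   [R4 at 1.2]
3. pair(pair(pair(a, a), a), k(e, pair(f(e, a), pair(k(k(a, pair(a, e)), e), a))))  →  pair(pair(pair(a, a), a), k(e, pair(pair(a, a), pair(k(k(a, pair(a, e)), e), a))))   [R2 at 2.2.1]
4. pair(pair(pair(a, a), a), k(e, pair(pair(a, a), pair(k(k(a, pair(a, e)), e), a))))  →  pair(pair(pair(a, a), a), k(e, pair(pair(a, a), pair(k(a, e), a))))   [R4 at 2.2.2.1.1]
5. pair(pair(pair(a, a), a), k(e, pair(pair(a, a), pair(k(a, e), a))))  →  pair(pair(pair(a, a), a), k(e, pair(pair(a, a), pair(a, a))))   [R4 at 2.2.2.1]
6. pair(pair(pair(a, a), a), k(e, pair(pair(a, a), pair(a, a))))  →  pair(pair(pair(a, a), a), pair(pair(a, a), e))   [R1 at 2]

Reduce t₂ = pair(pair(pair(a, a), a), pair(pair(k(a, pair(k(a, pair(pair(e, a), a)), a)), k(a, pair(a, e))), e)):
1. pair(pair(pair(a, a), a), pair(pair(k(a, pair(k(a, pair(pair(e, a), a)), a)), k(a, pair(a, e))), e))  →  pair(pair(pair(a, a), a), pair(pair(a, k(a, pair(a, e))), e))   [R4 at 2.1.1]
2. pair(pair(pair(a, a), a), pair(pair(a, k(a, pair(a, e))), e))  →  pair(pair(pair(a, a), a), pair(pair(a, a), e))   [R4 at 2.1.2]

yes — NF(t₁) = pair(pair(pair(a, a), a), pair(pair(a, a), e)), NF(t₂) = pair(pair(pair(a, a), a), pair(pair(a, a), e))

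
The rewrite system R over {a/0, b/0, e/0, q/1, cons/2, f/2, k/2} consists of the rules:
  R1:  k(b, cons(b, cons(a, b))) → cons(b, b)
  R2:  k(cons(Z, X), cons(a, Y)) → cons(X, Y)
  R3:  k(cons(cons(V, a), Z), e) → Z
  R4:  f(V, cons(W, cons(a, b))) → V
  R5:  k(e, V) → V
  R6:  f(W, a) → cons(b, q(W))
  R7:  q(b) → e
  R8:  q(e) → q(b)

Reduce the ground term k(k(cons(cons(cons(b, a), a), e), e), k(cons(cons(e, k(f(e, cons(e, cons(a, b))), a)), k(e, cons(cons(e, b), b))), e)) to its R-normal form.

cons(cons(e, b), b)

1. k(k(cons(cons(cons(b, a), a), e), e), k(cons(cons(e, k(f(e, cons(e, cons(a, b))), a)), k(e, cons(cons(e, b), b))), e))  →  k(e, k(cons(cons(e, k(f(e, cons(e, cons(a, b))), a)), k(e, cons(cons(e, b), b))), e))   [R3 at 1]
2. k(e, k(cons(cons(e, k(f(e, cons(e, cons(a, b))), a)), k(e, cons(cons(e, b), b))), e))  →  k(cons(cons(e, k(f(e, cons(e, cons(a, b))), a)), k(e, cons(cons(e, b), b))), e)   [R5 at ε]
3. k(cons(cons(e, k(f(e, cons(e, cons(a, b))), a)), k(e, cons(cons(e, b), b))), e)  →  k(cons(cons(e, k(e, a)), k(e, cons(cons(e, b), b))), e)   [R4 at 1.1.2.1]
4. k(cons(cons(e, k(e, a)), k(e, cons(cons(e, b), b))), e)  →  k(cons(cons(e, a), k(e, cons(cons(e, b), b))), e)   [R5 at 1.1.2]
5. k(cons(cons(e, a), k(e, cons(cons(e, b), b))), e)  →  k(e, cons(cons(e, b), b))   [R3 at ε]
6. k(e, cons(cons(e, b), b))  →  cons(cons(e, b), b)   [R5 at ε]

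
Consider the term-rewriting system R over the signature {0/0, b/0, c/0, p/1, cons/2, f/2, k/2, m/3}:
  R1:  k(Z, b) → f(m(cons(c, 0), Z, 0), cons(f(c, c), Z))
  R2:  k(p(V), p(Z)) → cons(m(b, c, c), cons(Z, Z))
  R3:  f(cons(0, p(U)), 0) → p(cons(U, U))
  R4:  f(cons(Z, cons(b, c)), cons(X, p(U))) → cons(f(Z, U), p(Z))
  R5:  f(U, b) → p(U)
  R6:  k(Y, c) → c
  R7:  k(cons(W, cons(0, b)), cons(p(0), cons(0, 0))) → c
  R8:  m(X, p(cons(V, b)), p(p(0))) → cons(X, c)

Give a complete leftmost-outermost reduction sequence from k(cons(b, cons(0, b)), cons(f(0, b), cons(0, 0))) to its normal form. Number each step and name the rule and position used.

1. k(cons(b, cons(0, b)), cons(f(0, b), cons(0, 0)))  →  k(cons(b, cons(0, b)), cons(p(0), cons(0, 0)))   [R5 at 2.1]
2. k(cons(b, cons(0, b)), cons(p(0), cons(0, 0)))  →  c   [R7 at ε]

c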